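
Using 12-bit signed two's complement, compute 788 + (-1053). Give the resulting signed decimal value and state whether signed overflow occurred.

-265; no overflow

788 → 001100010100
-1053 → 101111100011
  001100010100
+ 101111100011
= 111011110111
Result 111011110111: MSB = 1 → 3831 − 4096 = -265.
Addends have opposite signs, so signed overflow cannot occur.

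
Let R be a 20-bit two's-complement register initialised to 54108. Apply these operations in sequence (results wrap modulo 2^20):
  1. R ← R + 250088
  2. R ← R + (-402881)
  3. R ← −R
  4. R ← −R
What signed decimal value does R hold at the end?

-98685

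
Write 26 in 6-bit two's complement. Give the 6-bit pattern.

011010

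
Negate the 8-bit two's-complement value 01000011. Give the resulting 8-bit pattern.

10111101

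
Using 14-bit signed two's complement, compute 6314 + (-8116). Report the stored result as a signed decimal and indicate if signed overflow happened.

6314 → 01100010101010
-8116 → 10000001001100
  01100010101010
+ 10000001001100
= 11100011110110
Result 11100011110110: MSB = 1 → 14582 − 16384 = -1802.
Addends have opposite signs, so signed overflow cannot occur.

-1802; no overflow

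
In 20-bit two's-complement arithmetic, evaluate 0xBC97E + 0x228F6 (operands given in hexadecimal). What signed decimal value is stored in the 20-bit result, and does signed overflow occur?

0xBC97E = 10111100100101111110 = -276098 (signed)
0x228F6 = 00100010100011110110 = 141558 (signed)
  10111100100101111110
+ 00100010100011110110
= 11011111001001110100
Result 11011111001001110100: MSB = 1 → 914036 − 1048576 = -134540.
Addends have opposite signs, so signed overflow cannot occur.

-134540; no overflow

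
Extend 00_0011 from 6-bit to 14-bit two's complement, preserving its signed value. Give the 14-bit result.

MSB of 000011 is 0; replicate it into the new high bits.
00000000|000011 → 00000000000011 (still 3).

00000000000011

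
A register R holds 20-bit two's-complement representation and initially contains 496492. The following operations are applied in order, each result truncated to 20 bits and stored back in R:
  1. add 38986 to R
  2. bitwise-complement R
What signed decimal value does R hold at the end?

513097

Start: R = 496492 = 01111001001101101100.
R = 496492 + 38986 = 535478; wraps to -513098 = 10000010101110110110
R = NOT 10000010101110110110 = 01111101010001001001 = 513097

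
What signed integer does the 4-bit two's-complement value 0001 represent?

1

MSB is 0, so the value is non-negative: 0001 = 1.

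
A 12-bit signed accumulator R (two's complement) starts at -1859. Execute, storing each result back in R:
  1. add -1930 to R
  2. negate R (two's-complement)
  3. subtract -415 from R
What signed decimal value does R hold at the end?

108

Start: R = -1859 = 100010111101.
R = -1859 + (-1930) = -3789; wraps to 307 = 000100110011
R = −(307) = -307 = 111011001101
R = -307 − (-415) = 108 = 000001101100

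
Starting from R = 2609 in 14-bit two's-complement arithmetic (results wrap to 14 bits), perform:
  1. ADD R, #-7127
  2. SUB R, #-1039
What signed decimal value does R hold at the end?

Start: R = 2609 = 00101000110001.
R = 2609 + (-7127) = -4518 = 10111001011010
R = -4518 − (-1039) = -3479 = 11001001101001

-3479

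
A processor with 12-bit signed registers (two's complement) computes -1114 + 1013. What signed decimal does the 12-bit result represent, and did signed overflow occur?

-101; no overflow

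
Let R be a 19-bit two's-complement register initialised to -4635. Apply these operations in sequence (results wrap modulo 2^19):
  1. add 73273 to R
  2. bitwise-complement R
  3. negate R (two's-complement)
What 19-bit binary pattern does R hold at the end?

0010000110000011111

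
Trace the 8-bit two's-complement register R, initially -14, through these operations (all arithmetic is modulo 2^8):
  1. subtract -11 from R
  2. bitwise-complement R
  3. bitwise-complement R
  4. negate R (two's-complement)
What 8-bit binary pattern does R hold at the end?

Start: R = -14 = 11110010.
R = -14 − (-11) = -3 = 11111101
R = NOT 11111101 = 00000010 = 2
R = NOT 00000010 = 11111101 = -3
R = −(-3) = 3 = 00000011

00000011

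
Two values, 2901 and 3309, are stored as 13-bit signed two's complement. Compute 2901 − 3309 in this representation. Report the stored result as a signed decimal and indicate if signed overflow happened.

-408; no overflow

2901 → 0101101010101
3309 → 0110011101101
Subtract via negate-and-add: invert 0110011101101 + 1 = 1001100010011 (i.e. -3309).
  0101101010101
+ 1001100010011
= 1111001101000
Result 1111001101000: MSB = 1 → 7784 − 8192 = -408.
Addends (after negating the subtrahend) have opposite signs, so signed overflow cannot occur.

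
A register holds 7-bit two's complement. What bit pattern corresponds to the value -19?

1101101

|-19| = 19 = 0010011 in 7 bits.
Invert the bits: 1101100. Add 1: 1101101.
Check: 1101101 reads as 109 − 128 = -19.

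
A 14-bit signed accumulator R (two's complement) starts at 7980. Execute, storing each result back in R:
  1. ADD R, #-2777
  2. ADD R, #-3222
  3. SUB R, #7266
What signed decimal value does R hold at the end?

-5285

Start: R = 7980 = 01111100101100.
R = 7980 + (-2777) = 5203 = 01010001010011
R = 5203 + (-3222) = 1981 = 00011110111101
R = 1981 − 7266 = -5285 = 10101101011011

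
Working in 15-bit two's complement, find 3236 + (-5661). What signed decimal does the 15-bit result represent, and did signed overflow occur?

3236 → 000110010100100
-5661 → 110100111100011
  000110010100100
+ 110100111100011
= 111011010000111
Result 111011010000111: MSB = 1 → 30343 − 32768 = -2425.
Addends have opposite signs, so signed overflow cannot occur.

-2425; no overflow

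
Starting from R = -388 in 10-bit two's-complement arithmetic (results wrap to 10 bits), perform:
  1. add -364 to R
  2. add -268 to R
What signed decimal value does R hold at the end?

Start: R = -388 = 1001111100.
R = -388 + (-364) = -752; wraps to 272 = 0100010000
R = 272 + (-268) = 4 = 0000000100

4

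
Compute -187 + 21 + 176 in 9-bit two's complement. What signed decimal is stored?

10

-187 + 21 = -166 (101011010)
-166 + 176 = 10 (000001010)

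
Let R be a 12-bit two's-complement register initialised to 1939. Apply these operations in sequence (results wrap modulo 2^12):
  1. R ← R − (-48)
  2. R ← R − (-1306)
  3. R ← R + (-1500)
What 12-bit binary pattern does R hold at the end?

011100000001

Start: R = 1939 = 011110010011.
R = 1939 − (-48) = 1987 = 011111000011
R = 1987 − (-1306) = 3293; wraps to -803 = 110011011101
R = -803 + (-1500) = -2303; wraps to 1793 = 011100000001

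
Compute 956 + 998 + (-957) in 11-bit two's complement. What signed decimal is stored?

956 + 998 = 1954 → wraps to -94 (11110100010)
-94 + (-957) = -1051 → wraps to 997 (01111100101)

997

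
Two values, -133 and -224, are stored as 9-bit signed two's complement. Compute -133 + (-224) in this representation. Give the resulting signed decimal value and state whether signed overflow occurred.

155; overflow

-133 → 101111011
-224 → 100100000
  101111011
+ 100100000
= 010011011  (discard carry-out 1)
Result 010011011: MSB = 0 → value 155.
Both addends are negative but the stored result is non-negative: signed overflow. The true value -133 + (-224) = -357 lies outside [-256, 255].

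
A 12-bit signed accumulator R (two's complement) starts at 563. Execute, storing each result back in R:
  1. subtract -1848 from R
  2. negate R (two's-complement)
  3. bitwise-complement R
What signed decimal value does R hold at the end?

Start: R = 563 = 001000110011.
R = 563 − (-1848) = 2411; wraps to -1685 = 100101101011
R = −(-1685) = 1685 = 011010010101
R = NOT 011010010101 = 100101101010 = -1686

-1686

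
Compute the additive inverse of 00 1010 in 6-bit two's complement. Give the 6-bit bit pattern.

Invert: 110101. Add 1: 110110.

110110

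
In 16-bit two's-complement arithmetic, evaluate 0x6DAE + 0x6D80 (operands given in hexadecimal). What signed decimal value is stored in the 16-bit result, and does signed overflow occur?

-9426; overflow

0x6DAE = 0110110110101110 = 28078 (signed)
0x6D80 = 0110110110000000 = 28032 (signed)
  0110110110101110
+ 0110110110000000
= 1101101100101110
Result 1101101100101110: MSB = 1 → 56110 − 65536 = -9426.
Both addends are non-negative but the stored result is negative: signed overflow. The true value 28078 + 28032 = 56110 lies outside [-32768, 32767].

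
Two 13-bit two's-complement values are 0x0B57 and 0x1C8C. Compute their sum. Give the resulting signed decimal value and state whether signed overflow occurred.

0x0B57 = 0101101010111 = 2903 (signed)
0x1C8C = 1110010001100 = -884 (signed)
  0101101010111
+ 1110010001100
= 0011111100011  (discard carry-out 1)
Result 0011111100011: MSB = 0 → value 2019.
Addends have opposite signs, so signed overflow cannot occur.

2019; no overflow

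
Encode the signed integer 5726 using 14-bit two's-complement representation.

5726 is non-negative, so write it directly in 14 bits: 01011001011110.

01011001011110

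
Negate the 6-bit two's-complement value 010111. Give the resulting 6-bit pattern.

101001

Invert: 101000. Add 1: 101001.
Check: 010111 = 23, 101001 = -23.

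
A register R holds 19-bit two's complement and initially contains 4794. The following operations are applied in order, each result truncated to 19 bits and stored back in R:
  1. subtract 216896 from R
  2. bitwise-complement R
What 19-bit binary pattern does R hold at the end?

0110011110010000101

Start: R = 4794 = 0000001001010111010.
R = 4794 − 216896 = -212102 = 1001100001101111010
R = NOT 1001100001101111010 = 0110011110010000101 = 212101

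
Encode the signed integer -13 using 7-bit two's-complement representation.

|-13| = 13 = 0001101 in 7 bits.
Invert the bits: 1110010. Add 1: 1110011.
Check: 1110011 reads as 115 − 128 = -13.

1110011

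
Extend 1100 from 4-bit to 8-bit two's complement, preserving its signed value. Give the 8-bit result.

11111100

MSB of 1100 is 1; replicate it into the new high bits.
1111|1100 → 11111100 (still -4).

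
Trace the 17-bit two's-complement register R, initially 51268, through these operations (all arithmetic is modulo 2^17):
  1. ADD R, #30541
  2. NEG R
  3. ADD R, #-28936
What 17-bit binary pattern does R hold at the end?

Start: R = 51268 = 01100100001000100.
R = 51268 + 30541 = 81809; wraps to -49263 = 10011111110010001
R = −(-49263) = 49263 = 01100000001101111
R = 49263 + (-28936) = 20327 = 00100111101100111

00100111101100111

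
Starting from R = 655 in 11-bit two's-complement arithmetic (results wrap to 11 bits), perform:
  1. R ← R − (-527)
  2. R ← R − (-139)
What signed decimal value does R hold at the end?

-727

Start: R = 655 = 01010001111.
R = 655 − (-527) = 1182; wraps to -866 = 10010011110
R = -866 − (-139) = -727 = 10100101001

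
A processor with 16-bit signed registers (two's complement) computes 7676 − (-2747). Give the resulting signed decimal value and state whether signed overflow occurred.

10423; no overflow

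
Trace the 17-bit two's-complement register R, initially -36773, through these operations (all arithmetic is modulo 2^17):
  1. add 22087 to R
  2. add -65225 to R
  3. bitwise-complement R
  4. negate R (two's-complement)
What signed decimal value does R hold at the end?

Start: R = -36773 = 10111000001011011.
R = -36773 + 22087 = -14686 = 11100011010100010
R = -14686 + (-65225) = -79911; wraps to 51161 = 01100011111011001
R = NOT 01100011111011001 = 10011100000100110 = -51162
R = −(-51162) = 51162 = 01100011111011010

51162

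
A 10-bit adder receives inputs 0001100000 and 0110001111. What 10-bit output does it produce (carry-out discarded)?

  0001100000
+ 0110001111
= 0111101111

0111101111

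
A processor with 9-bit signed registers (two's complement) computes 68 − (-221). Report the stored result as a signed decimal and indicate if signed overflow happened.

-223; overflow

68 → 001000100
-221 → 100100011
Subtract via negate-and-add: invert 100100011 + 1 = 011011101 (i.e. 221).
  001000100
+ 011011101
= 100100001
Result 100100001: MSB = 1 → 289 − 512 = -223.
Both addends (after negating the subtrahend) are non-negative but the stored result is negative: signed overflow. The true value 68 − (-221) = 289 lies outside [-256, 255].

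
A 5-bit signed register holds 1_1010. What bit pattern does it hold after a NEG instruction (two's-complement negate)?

00110

Invert: 00101. Add 1: 00110.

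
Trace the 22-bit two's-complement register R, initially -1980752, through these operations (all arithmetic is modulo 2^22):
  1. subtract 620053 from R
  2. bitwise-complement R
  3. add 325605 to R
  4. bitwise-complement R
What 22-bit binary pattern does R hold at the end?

0100110101100010110110

Start: R = -1980752 = 1000011100011010110000.
R = -1980752 − 620053 = -2600805; wraps to 1593499 = 0110000101000010011011
R = NOT 0110000101000010011011 = 1001111010111101100100 = -1593500
R = -1593500 + 325605 = -1267895 = 1011001010011101001001
R = NOT 1011001010011101001001 = 0100110101100010110110 = 1267894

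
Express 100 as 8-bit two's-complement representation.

01100100

100 is non-negative, so write it directly in 8 bits: 01100100.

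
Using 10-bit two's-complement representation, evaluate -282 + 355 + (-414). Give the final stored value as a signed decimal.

-282 + 355 = 73 (0001001001)
73 + (-414) = -341 (1010101011)

-341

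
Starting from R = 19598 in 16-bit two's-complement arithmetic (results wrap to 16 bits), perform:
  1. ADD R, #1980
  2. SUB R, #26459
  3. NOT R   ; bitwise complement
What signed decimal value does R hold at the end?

4880

Start: R = 19598 = 0100110010001110.
R = 19598 + 1980 = 21578 = 0101010001001010
R = 21578 − 26459 = -4881 = 1110110011101111
R = NOT 1110110011101111 = 0001001100010000 = 4880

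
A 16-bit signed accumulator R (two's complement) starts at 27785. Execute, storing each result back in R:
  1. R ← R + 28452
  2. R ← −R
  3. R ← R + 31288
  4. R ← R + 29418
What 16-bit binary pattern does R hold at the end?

0001000101110101

Start: R = 27785 = 0110110010001001.
R = 27785 + 28452 = 56237; wraps to -9299 = 1101101110101101
R = −(-9299) = 9299 = 0010010001010011
R = 9299 + 31288 = 40587; wraps to -24949 = 1001111010001011
R = -24949 + 29418 = 4469 = 0001000101110101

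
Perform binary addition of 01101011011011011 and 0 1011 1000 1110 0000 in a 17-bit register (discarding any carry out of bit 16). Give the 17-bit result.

  01101011011011011
+ 01011100011100000
= 11000111110111011

11000111110111011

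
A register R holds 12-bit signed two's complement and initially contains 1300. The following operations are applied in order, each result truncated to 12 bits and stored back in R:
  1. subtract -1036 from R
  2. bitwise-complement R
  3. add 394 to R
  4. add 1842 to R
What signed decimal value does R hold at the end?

-101

Start: R = 1300 = 010100010100.
R = 1300 − (-1036) = 2336; wraps to -1760 = 100100100000
R = NOT 100100100000 = 011011011111 = 1759
R = 1759 + 394 = 2153; wraps to -1943 = 100001101001
R = -1943 + 1842 = -101 = 111110011011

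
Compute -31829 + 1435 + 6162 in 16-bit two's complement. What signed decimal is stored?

-31829 + 1435 = -30394 (1000100101000110)
-30394 + 6162 = -24232 (1010000101011000)

-24232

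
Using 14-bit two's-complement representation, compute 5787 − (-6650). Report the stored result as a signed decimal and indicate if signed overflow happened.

-3947; overflow

5787 → 01011010011011
-6650 → 10011000000110
Subtract via negate-and-add: invert 10011000000110 + 1 = 01100111111010 (i.e. 6650).
  01011010011011
+ 01100111111010
= 11000010010101
Result 11000010010101: MSB = 1 → 12437 − 16384 = -3947.
Both addends (after negating the subtrahend) are non-negative but the stored result is negative: signed overflow. The true value 5787 − (-6650) = 12437 lies outside [-8192, 8191].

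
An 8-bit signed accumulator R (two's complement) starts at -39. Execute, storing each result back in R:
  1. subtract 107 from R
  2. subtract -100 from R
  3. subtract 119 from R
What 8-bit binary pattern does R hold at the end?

01011011

Start: R = -39 = 11011001.
R = -39 − 107 = -146; wraps to 110 = 01101110
R = 110 − (-100) = 210; wraps to -46 = 11010010
R = -46 − 119 = -165; wraps to 91 = 01011011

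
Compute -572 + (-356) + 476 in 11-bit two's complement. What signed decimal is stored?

-572 + (-356) = -928 (10001100000)
-928 + 476 = -452 (11000111100)

-452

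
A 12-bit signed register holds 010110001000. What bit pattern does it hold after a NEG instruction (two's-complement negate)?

101001111000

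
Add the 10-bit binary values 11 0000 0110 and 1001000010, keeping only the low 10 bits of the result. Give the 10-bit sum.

0101001000

  1100000110
+ 1001000010
= 0101001000  (discard carry-out 1)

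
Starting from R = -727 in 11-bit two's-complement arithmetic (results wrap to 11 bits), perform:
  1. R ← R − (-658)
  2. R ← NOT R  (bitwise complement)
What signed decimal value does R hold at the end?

68

Start: R = -727 = 10100101001.
R = -727 − (-658) = -69 = 11110111011
R = NOT 11110111011 = 00001000100 = 68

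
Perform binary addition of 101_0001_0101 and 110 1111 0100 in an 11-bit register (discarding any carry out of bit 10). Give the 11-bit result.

10000001001

  10100010101
+ 11011110100
= 10000001001  (discard carry-out 1)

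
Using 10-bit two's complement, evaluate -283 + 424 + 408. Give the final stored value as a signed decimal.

-475

-283 + 424 = 141 (0010001101)
141 + 408 = 549 → wraps to -475 (1000100101)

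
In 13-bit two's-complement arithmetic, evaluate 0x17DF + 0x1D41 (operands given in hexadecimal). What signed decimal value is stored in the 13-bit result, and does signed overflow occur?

-2784; no overflow

0x17DF = 1011111011111 = -2081 (signed)
0x1D41 = 1110101000001 = -703 (signed)
  1011111011111
+ 1110101000001
= 1010100100000  (discard carry-out 1)
Result 1010100100000: MSB = 1 → 5408 − 8192 = -2784.
Both addends are negative and so is the stored result: no signed overflow.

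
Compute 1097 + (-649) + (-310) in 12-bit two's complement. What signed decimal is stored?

138

1097 + (-649) = 448 (000111000000)
448 + (-310) = 138 (000010001010)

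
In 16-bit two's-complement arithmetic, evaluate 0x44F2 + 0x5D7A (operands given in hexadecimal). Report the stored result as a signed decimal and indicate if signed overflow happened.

-23956; overflow

0x44F2 = 0100010011110010 = 17650 (signed)
0x5D7A = 0101110101111010 = 23930 (signed)
  0100010011110010
+ 0101110101111010
= 1010001001101100
Result 1010001001101100: MSB = 1 → 41580 − 65536 = -23956.
Both addends are non-negative but the stored result is negative: signed overflow. The true value 17650 + 23930 = 41580 lies outside [-32768, 32767].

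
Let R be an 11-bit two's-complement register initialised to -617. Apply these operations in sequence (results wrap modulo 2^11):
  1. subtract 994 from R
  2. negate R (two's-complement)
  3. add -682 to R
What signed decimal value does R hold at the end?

929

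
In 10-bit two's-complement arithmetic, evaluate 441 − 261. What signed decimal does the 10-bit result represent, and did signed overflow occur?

180; no overflow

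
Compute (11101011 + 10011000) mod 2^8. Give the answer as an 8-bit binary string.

  11101011
+ 10011000
= 10000011  (discard carry-out 1)

10000011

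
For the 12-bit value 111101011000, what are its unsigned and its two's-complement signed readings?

unsigned = 3928, signed = -168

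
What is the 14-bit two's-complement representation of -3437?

11001010010011

|-3437| = 3437 = 00110101101101 in 14 bits.
Invert the bits: 11001010010010. Add 1: 11001010010011.
Check: 11001010010011 reads as 12947 − 16384 = -3437.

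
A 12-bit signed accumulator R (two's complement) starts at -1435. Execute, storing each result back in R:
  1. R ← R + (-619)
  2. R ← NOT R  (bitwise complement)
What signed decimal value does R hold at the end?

-2043

Start: R = -1435 = 101001100101.
R = -1435 + (-619) = -2054; wraps to 2042 = 011111111010
R = NOT 011111111010 = 100000000101 = -2043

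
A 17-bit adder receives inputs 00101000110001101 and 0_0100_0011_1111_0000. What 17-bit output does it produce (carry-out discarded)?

01001010101111101

  00101000110001101
+ 00100001111110000
= 01001010101111101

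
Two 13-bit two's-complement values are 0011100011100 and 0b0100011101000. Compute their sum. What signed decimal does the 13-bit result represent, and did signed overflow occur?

0011100011100 = 1820 (signed)
0b0100011101000 → 0100011101000 = 2280 (signed)
  0011100011100
+ 0100011101000
= 1000000000100
Result 1000000000100: MSB = 1 → 4100 − 8192 = -4092.
Both addends are non-negative but the stored result is negative: signed overflow. The true value 1820 + 2280 = 4100 lies outside [-4096, 4095].

-4092; overflow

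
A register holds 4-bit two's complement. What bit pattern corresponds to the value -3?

1101

|-3| = 3 = 0011 in 4 bits.
Invert the bits: 1100. Add 1: 1101.
Check: 1101 reads as 13 − 16 = -3.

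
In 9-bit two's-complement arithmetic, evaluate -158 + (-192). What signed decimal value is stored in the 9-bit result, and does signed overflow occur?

-158 → 101100010
-192 → 101000000
  101100010
+ 101000000
= 010100010  (discard carry-out 1)
Result 010100010: MSB = 0 → value 162.
Both addends are negative but the stored result is non-negative: signed overflow. The true value -158 + (-192) = -350 lies outside [-256, 255].

162; overflow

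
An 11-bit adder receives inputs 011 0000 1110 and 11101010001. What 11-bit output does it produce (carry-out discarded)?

01001011111

  01100001110
+ 11101010001
= 01001011111  (discard carry-out 1)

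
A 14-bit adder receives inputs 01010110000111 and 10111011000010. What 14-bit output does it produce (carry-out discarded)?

  01010110000111
+ 10111011000010
= 00010001001001  (discard carry-out 1)

00010001001001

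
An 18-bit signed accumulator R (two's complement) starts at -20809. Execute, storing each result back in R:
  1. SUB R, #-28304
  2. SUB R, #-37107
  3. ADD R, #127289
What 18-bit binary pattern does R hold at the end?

101001111101110011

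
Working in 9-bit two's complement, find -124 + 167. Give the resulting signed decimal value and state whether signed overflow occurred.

43; no overflow

-124 → 110000100
167 → 010100111
  110000100
+ 010100111
= 000101011  (discard carry-out 1)
Result 000101011: MSB = 0 → value 43.
Addends have opposite signs, so signed overflow cannot occur.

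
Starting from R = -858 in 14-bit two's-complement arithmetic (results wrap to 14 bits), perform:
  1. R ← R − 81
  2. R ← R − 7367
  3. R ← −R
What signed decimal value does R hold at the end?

Start: R = -858 = 11110010100110.
R = -858 − 81 = -939 = 11110001010101
R = -939 − 7367 = -8306; wraps to 8078 = 01111110001110
R = −(8078) = -8078 = 10000001110010

-8078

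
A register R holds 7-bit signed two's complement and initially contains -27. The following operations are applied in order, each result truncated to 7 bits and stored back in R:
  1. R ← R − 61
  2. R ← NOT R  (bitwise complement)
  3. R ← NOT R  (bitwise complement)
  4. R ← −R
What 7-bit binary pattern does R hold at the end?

1011000

Start: R = -27 = 1100101.
R = -27 − 61 = -88; wraps to 40 = 0101000
R = NOT 0101000 = 1010111 = -41
R = NOT 1010111 = 0101000 = 40
R = −(40) = -40 = 1011000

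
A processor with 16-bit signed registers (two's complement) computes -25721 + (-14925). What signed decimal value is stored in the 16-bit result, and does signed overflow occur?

24890; overflow

-25721 → 1001101110000111
-14925 → 1100010110110011
  1001101110000111
+ 1100010110110011
= 0110000100111010  (discard carry-out 1)
Result 0110000100111010: MSB = 0 → value 24890.
Both addends are negative but the stored result is non-negative: signed overflow. The true value -25721 + (-14925) = -40646 lies outside [-32768, 32767].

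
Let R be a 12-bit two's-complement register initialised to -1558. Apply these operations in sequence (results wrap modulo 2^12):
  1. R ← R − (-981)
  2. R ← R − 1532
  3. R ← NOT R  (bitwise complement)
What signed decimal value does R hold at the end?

-1988

Start: R = -1558 = 100111101010.
R = -1558 − (-981) = -577 = 110110111111
R = -577 − 1532 = -2109; wraps to 1987 = 011111000011
R = NOT 011111000011 = 100000111100 = -1988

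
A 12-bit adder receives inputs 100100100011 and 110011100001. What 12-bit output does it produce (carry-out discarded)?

  100100100011
+ 110011100001
= 011000000100  (discard carry-out 1)

011000000100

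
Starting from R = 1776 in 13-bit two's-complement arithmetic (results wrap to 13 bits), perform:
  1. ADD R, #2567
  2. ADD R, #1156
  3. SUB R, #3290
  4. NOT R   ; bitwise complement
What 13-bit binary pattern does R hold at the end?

Start: R = 1776 = 0011011110000.
R = 1776 + 2567 = 4343; wraps to -3849 = 1000011110111
R = -3849 + 1156 = -2693 = 1010101111011
R = -2693 − 3290 = -5983; wraps to 2209 = 0100010100001
R = NOT 0100010100001 = 1011101011110 = -2210

1011101011110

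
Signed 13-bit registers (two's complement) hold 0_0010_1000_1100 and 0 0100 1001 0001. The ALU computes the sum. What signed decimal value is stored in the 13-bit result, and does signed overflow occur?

0_0010_1000_1100 → 0001010001100 = 652 (signed)
0 0100 1001 0001 → 0010010010001 = 1169 (signed)
  0001010001100
+ 0010010010001
= 0011100011101
Result 0011100011101: MSB = 0 → value 1821.
Both addends are non-negative and so is the stored result: no signed overflow.

1821; no overflow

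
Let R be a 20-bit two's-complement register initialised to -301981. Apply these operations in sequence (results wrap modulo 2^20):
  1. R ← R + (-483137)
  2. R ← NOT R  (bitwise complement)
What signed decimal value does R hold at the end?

-263459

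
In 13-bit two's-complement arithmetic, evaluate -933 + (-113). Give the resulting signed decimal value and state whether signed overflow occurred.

-933 → 1110001011011
-113 → 1111110001111
  1110001011011
+ 1111110001111
= 1101111101010  (discard carry-out 1)
Result 1101111101010: MSB = 1 → 7146 − 8192 = -1046.
Both addends are negative and so is the stored result: no signed overflow.

-1046; no overflow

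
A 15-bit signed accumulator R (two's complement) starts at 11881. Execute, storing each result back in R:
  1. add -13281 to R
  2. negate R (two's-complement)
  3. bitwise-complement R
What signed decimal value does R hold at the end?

-1401

Start: R = 11881 = 010111001101001.
R = 11881 + (-13281) = -1400 = 111101010001000
R = −(-1400) = 1400 = 000010101111000
R = NOT 000010101111000 = 111101010000111 = -1401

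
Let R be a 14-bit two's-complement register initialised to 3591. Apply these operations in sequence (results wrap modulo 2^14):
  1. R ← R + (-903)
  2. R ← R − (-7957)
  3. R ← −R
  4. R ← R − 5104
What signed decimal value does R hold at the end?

635

Start: R = 3591 = 00111000000111.
R = 3591 + (-903) = 2688 = 00101010000000
R = 2688 − (-7957) = 10645; wraps to -5739 = 10100110010101
R = −(-5739) = 5739 = 01011001101011
R = 5739 − 5104 = 635 = 00001001111011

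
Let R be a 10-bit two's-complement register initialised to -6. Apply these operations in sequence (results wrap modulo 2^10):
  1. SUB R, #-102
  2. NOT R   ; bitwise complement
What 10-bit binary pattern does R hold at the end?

1110011111

Start: R = -6 = 1111111010.
R = -6 − (-102) = 96 = 0001100000
R = NOT 0001100000 = 1110011111 = -97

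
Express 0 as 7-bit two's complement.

0 is non-negative, so write it directly in 7 bits: 0000000.

0000000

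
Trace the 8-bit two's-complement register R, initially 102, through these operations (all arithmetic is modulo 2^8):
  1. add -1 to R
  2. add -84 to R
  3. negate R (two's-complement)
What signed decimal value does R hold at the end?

-17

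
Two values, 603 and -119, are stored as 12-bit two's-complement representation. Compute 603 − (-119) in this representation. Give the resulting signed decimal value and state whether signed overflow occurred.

722; no overflow

603 → 001001011011
-119 → 111110001001
Subtract via negate-and-add: invert 111110001001 + 1 = 000001110111 (i.e. 119).
  001001011011
+ 000001110111
= 001011010010
Result 001011010010: MSB = 0 → value 722.
Both addends (after negating the subtrahend) are non-negative and so is the stored result: no signed overflow.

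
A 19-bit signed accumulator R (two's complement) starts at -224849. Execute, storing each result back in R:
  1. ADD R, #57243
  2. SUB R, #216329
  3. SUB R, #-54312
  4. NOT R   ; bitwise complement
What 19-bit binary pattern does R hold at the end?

1010000011110010110

Start: R = -224849 = 1001001000110101111.
R = -224849 + 57243 = -167606 = 1010111000101001010
R = -167606 − 216329 = -383935; wraps to 140353 = 0100010010001000001
R = 140353 − (-54312) = 194665 = 0101111100001101001
R = NOT 0101111100001101001 = 1010000011110010110 = -194666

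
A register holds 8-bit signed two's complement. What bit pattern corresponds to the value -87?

10101001

|-87| = 87 = 01010111 in 8 bits.
Invert the bits: 10101000. Add 1: 10101001.
Check: 10101001 reads as 169 − 256 = -87.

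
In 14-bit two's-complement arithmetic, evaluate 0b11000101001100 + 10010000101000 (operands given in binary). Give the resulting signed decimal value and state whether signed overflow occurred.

5492; overflow

0b11000101001100 → 11000101001100 = -3764 (signed)
10010000101000 = -7128 (signed)
  11000101001100
+ 10010000101000
= 01010101110100  (discard carry-out 1)
Result 01010101110100: MSB = 0 → value 5492.
Both addends are negative but the stored result is non-negative: signed overflow. The true value -3764 + (-7128) = -10892 lies outside [-8192, 8191].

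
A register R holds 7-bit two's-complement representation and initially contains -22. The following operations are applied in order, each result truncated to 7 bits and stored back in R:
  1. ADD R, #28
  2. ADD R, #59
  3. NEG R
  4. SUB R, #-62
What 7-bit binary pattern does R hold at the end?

1111101

Start: R = -22 = 1101010.
R = -22 + 28 = 6 = 0000110
R = 6 + 59 = 65; wraps to -63 = 1000001
R = −(-63) = 63 = 0111111
R = 63 − (-62) = 125; wraps to -3 = 1111101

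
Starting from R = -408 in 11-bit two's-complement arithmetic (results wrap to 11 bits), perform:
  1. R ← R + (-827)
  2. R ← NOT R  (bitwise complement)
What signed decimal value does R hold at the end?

Start: R = -408 = 11001101000.
R = -408 + (-827) = -1235; wraps to 813 = 01100101101
R = NOT 01100101101 = 10011010010 = -814

-814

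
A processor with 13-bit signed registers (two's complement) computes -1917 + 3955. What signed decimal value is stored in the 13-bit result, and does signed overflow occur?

2038; no overflow

-1917 → 1100010000011
3955 → 0111101110011
  1100010000011
+ 0111101110011
= 0011111110110  (discard carry-out 1)
Result 0011111110110: MSB = 0 → value 2038.
Addends have opposite signs, so signed overflow cannot occur.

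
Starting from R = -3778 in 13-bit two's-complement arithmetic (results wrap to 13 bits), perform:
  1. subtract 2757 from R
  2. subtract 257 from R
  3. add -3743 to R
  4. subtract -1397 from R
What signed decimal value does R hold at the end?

Start: R = -3778 = 1000100111110.
R = -3778 − 2757 = -6535; wraps to 1657 = 0011001111001
R = 1657 − 257 = 1400 = 0010101111000
R = 1400 + (-3743) = -2343 = 1011011011001
R = -2343 − (-1397) = -946 = 1110001001110

-946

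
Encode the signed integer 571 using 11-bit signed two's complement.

571 is non-negative, so write it directly in 11 bits: 01000111011.

01000111011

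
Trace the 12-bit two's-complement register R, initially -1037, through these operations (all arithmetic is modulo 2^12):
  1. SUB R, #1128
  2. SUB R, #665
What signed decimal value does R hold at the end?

1266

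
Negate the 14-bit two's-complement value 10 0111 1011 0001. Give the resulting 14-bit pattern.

Invert: 01100001001110. Add 1: 01100001001111.
Check: 10011110110001 = -6223, 01100001001111 = 6223.

01100001001111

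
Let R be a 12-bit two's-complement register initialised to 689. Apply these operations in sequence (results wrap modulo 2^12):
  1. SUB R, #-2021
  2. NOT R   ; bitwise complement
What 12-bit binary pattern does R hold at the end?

Start: R = 689 = 001010110001.
R = 689 − (-2021) = 2710; wraps to -1386 = 101010010110
R = NOT 101010010110 = 010101101001 = 1385

010101101001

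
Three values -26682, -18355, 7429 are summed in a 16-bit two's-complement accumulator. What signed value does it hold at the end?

27928

-26682 + (-18355) = -45037 → wraps to 20499 (0101000000010011)
20499 + 7429 = 27928 (0110110100011000)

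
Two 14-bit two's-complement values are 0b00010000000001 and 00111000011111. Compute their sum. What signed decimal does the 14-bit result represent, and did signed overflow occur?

4640; no overflow

0b00010000000001 → 00010000000001 = 1025 (signed)
00111000011111 = 3615 (signed)
  00010000000001
+ 00111000011111
= 01001000100000
Result 01001000100000: MSB = 0 → value 4640.
Both addends are non-negative and so is the stored result: no signed overflow.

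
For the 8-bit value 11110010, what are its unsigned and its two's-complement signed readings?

unsigned = 242, signed = -14

Unsigned: 11110010 = 242.
Signed: MSB=1 → 242 − 256 = -14.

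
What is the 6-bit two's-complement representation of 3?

3 is non-negative, so write it directly in 6 bits: 000011.

000011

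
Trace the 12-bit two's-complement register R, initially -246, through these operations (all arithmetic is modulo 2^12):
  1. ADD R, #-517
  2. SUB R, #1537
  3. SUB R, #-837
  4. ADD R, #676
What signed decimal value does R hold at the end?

Start: R = -246 = 111100001010.
R = -246 + (-517) = -763 = 110100000101
R = -763 − 1537 = -2300; wraps to 1796 = 011100000100
R = 1796 − (-837) = 2633; wraps to -1463 = 101001001001
R = -1463 + 676 = -787 = 110011101101

-787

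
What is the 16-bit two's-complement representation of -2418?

1111011010001110

|-2418| = 2418 = 0000100101110010 in 16 bits.
Invert the bits: 1111011010001101. Add 1: 1111011010001110.
Check: 1111011010001110 reads as 63118 − 65536 = -2418.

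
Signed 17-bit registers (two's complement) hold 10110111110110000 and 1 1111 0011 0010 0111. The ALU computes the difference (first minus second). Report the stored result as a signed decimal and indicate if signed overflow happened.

10110111110110000 = -36944 (signed)
1 1111 0011 0010 0111 → 11111001100100111 = -3289 (signed)
Subtract via negate-and-add: invert 11111001100100111 + 1 = 00000110011011001 (i.e. 3289).
  10110111110110000
+ 00000110011011001
= 10111110010001001
Result 10111110010001001: MSB = 1 → 97417 − 131072 = -33655.
Addends (after negating the subtrahend) have opposite signs, so signed overflow cannot occur.

-33655; no overflow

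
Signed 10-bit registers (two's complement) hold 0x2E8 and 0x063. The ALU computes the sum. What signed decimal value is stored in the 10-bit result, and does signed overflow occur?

0x2E8 = 1011101000 = -280 (signed)
0x063 = 0001100011 = 99 (signed)
  1011101000
+ 0001100011
= 1101001011
Result 1101001011: MSB = 1 → 843 − 1024 = -181.
Addends have opposite signs, so signed overflow cannot occur.

-181; no overflow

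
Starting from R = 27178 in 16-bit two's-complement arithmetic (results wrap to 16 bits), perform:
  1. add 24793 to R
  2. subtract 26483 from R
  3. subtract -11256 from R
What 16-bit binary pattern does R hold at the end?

1000111110001000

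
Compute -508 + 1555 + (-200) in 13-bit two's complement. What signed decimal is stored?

847

-508 + 1555 = 1047 (0010000010111)
1047 + (-200) = 847 (0001101001111)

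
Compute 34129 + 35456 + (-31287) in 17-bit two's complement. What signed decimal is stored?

34129 + 35456 = 69585 → wraps to -61487 (10000111111010001)
-61487 + (-31287) = -92774 → wraps to 38298 (01001010110011010)

38298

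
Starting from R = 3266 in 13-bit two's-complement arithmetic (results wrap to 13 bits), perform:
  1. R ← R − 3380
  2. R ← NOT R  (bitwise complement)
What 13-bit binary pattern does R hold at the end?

0000001110001

Start: R = 3266 = 0110011000010.
R = 3266 − 3380 = -114 = 1111110001110
R = NOT 1111110001110 = 0000001110001 = 113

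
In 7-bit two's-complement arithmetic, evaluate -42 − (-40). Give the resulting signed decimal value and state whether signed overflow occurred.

-2; no overflow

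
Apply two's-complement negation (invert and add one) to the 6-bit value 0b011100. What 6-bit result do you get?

100100

Invert: 100011. Add 1: 100100.
Check: 011100 = 28, 100100 = -28.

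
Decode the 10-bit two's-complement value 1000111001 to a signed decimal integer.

MSB is 1, so the value is negative.
Invert: 0111000110. Add 1: 0111000111 = 455. So the value is −455.

-455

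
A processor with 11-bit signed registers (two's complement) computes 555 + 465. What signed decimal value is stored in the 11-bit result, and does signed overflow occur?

555 → 01000101011
465 → 00111010001
  01000101011
+ 00111010001
= 01111111100
Result 01111111100: MSB = 0 → value 1020.
Both addends are non-negative and so is the stored result: no signed overflow.

1020; no overflow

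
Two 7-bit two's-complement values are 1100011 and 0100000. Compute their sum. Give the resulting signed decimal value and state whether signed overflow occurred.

1100011 = -29 (signed)
0100000 = 32 (signed)
  1100011
+ 0100000
= 0000011  (discard carry-out 1)
Result 0000011: MSB = 0 → value 3.
Addends have opposite signs, so signed overflow cannot occur.

3; no overflow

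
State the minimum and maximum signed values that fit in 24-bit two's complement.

min = -8388608, max = 8388607

Minimum: −2^23 = -8388608.
Maximum: 2^23 − 1 = 8388607.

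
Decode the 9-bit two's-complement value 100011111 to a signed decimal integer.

-225

MSB is 1, so the value is negative.
Invert: 011100000. Add 1: 011100001 = 225. So the value is −225.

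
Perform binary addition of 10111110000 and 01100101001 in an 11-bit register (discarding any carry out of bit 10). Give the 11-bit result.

00100011001

  10111110000
+ 01100101001
= 00100011001  (discard carry-out 1)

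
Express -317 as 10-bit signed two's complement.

1011000011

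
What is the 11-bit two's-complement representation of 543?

543 is non-negative, so write it directly in 11 bits: 01000011111.

01000011111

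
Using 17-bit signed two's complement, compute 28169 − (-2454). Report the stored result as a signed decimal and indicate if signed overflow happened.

28169 → 00110111000001001
-2454 → 11111011001101010
Subtract via negate-and-add: invert 11111011001101010 + 1 = 00000100110010110 (i.e. 2454).
  00110111000001001
+ 00000100110010110
= 00111011110011111
Result 00111011110011111: MSB = 0 → value 30623.
Both addends (after negating the subtrahend) are non-negative and so is the stored result: no signed overflow.

30623; no overflow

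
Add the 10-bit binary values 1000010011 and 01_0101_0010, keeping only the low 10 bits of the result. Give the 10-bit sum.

1101100101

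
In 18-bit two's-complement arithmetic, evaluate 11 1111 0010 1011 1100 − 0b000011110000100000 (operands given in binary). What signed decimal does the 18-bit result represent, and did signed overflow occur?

11 1111 0010 1011 1100 → 111111001010111100 = -3396 (signed)
0b000011110000100000 → 000011110000100000 = 15392 (signed)
Subtract via negate-and-add: invert 000011110000100000 + 1 = 111100001111100000 (i.e. -15392).
  111111001010111100
+ 111100001111100000
= 111011011010011100  (discard carry-out 1)
Result 111011011010011100: MSB = 1 → 243356 − 262144 = -18788.
Both addends (after negating the subtrahend) are negative and so is the stored result: no signed overflow.

-18788; no overflow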